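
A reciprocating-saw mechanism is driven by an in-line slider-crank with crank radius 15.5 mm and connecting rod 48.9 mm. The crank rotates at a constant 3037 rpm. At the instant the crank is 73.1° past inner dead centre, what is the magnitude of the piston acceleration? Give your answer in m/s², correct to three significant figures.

ω = 2π·3037/60 = 318 rad/s
x(θ) = r cosθ + √(L² − r² sin²θ); with ω constant, a = ω²·d²x/dθ².
d²x/dθ² = −r cosθ − r²(cos2θ)/√u − r⁴ sin²2θ/(4u^{3/2}),  u = L² − r² sin²θ = 0.00217126 m².
Substituting r = 0.0155 m, L = 0.0489 m, θ = 73.1°: d²x/dθ² = -0.00026552 m.
a = ω²·d²x/dθ² = (318)²·(-0.00026552) = -26.856 m/s²;  |a| = 26.856 m/s².

26.9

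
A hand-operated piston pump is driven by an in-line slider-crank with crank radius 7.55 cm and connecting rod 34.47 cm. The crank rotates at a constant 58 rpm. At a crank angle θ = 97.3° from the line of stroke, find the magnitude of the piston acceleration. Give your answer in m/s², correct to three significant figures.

ω = 2π·58/60 = 6.074 rad/s
x(θ) = r cosθ + √(L² − r² sin²θ); with ω constant, a = ω²·d²x/dθ².
d²x/dθ² = −r cosθ − r²(cos2θ)/√u − r⁴ sin²2θ/(4u^{3/2}),  u = L² − r² sin²θ = 0.11321 m².
Substituting r = 0.0755 m, L = 0.3447 m, θ = 97.3°: d²x/dθ² = +0.025974 m.
a = ω²·d²x/dθ² = (6.074)²·(+0.025974) = +0.9582 m/s²;  |a| = 0.9582 m/s².

0.958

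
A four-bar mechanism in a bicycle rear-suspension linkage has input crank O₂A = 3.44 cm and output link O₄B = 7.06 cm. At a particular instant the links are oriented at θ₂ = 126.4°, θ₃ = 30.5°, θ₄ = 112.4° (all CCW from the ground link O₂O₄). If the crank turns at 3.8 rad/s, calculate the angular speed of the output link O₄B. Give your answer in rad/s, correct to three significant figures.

1.86

ω₂ = 3.8 rad/s
Differentiating the loop-closure r₂e^{iθ₂}+r₃e^{iθ₃}=r₁+r₄e^{iθ₄} gives r₂ω₂e^{iθ₂}+r₃ω₃e^{iθ₃}=r₄ω₄e^{iθ₄}.
Eliminating the other unknown: ω₄ = r₂ω₂ sin(θ₂−θ₃) / [r₄ sin(θ₄−θ₃)].
Numerator sine = +0.99470; denominator sine = +0.99002.
Result = 0.0344·3.8·(+0.99470) / (0.0706·(+0.99002)) = +1.8603 rad/s; magnitude 1.8603 rad/s.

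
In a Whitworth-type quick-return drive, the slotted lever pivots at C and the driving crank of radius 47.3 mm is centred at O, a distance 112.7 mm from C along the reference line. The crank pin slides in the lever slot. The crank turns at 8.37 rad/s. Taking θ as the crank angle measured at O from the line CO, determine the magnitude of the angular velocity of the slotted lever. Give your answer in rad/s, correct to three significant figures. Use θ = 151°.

3.62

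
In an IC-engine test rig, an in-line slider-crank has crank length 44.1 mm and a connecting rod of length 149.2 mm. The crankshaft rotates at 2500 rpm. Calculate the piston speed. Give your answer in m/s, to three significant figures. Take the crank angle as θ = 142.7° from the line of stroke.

5.32

ω = 2π·2500/60 = 261.8 rad/s
For an in-line slider-crank, x = r cosθ + √(L² − r² sin²θ), so v = −rω sinθ·[1 + r cosθ/√(L² − r² sin²θ)].
With r = 0.0441 m, L = 0.1492 m, θ = 142.7°: √(L² − r² sin²θ) = 0.14679 m.
v = −0.0441·261.8·0.60599·[1 + 0.0441·-0.79547/0.14679] = -5.3243 m/s.
|v| = 5.3243 m/s.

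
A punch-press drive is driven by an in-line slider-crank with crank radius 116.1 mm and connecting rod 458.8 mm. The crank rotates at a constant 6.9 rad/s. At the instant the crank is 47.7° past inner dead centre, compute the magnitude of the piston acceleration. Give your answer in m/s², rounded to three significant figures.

ω = 6.9 rad/s
x(θ) = r cosθ + √(L² − r² sin²θ); with ω constant, a = ω²·d²x/dθ².
d²x/dθ² = −r cosθ − r²(cos2θ)/√u − r⁴ sin²2θ/(4u^{3/2}),  u = L² − r² sin²θ = 0.203124 m².
Substituting r = 0.1161 m, L = 0.4588 m, θ = 47.7°: d²x/dθ² = -0.075814 m.
a = ω²·d²x/dθ² = (6.9)²·(-0.075814) = -3.6095 m/s²;  |a| = 3.6095 m/s².

3.61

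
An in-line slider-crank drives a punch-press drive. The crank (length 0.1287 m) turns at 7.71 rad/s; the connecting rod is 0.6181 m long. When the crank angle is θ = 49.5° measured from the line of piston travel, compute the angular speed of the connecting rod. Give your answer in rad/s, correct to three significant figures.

ω = 7.71 rad/s
The rod makes angle φ with the slider axis where L sinφ = r sinθ; differentiating, L cosφ·φ̇ = r ω cosθ.
L cosφ = √(L² − r² sin²θ) = 0.6103 m.
|ω_rod| = r ω |cosθ| / √(L² − r² sin²θ) = 0.1287·7.71·0.64945/0.6103 = 1.0559 rad/s.

1.06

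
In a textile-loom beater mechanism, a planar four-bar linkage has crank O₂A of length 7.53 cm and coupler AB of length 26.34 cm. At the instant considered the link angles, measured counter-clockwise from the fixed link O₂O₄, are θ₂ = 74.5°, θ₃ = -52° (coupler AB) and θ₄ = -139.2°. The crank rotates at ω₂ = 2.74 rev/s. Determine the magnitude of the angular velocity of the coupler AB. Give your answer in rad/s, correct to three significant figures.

ω₂ = 17.22 rad/s (from 2.74 rev/s).
Differentiating the loop-closure r₂e^{iθ₂}+r₃e^{iθ₃}=r₁+r₄e^{iθ₄} gives r₂ω₂e^{iθ₂}+r₃ω₃e^{iθ₃}=r₄ω₄e^{iθ₄}.
Eliminating the other unknown: ω₃ = r₂ω₂ sin(θ₄−θ₂) / [r₃ sin(θ₃−θ₄)].
Numerator sine = +0.55484; denominator sine = +0.99881.
Result = 0.0753·17.22·(+0.55484) / (0.2634·(+0.99881)) = +2.734 rad/s; magnitude 2.734 rad/s.

2.73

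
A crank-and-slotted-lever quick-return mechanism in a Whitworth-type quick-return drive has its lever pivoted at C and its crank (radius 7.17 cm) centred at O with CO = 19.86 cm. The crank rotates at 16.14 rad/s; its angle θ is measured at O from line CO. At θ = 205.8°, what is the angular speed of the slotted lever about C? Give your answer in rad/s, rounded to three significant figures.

6.54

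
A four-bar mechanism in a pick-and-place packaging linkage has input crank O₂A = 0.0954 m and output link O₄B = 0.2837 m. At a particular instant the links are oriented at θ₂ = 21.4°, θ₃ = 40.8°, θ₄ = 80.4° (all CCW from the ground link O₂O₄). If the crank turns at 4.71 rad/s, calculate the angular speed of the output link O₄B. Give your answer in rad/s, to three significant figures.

ω₂ = 4.71 rad/s
Differentiating the loop-closure r₂e^{iθ₂}+r₃e^{iθ₃}=r₁+r₄e^{iθ₄} gives r₂ω₂e^{iθ₂}+r₃ω₃e^{iθ₃}=r₄ω₄e^{iθ₄}.
Eliminating the other unknown: ω₄ = r₂ω₂ sin(θ₂−θ₃) / [r₄ sin(θ₄−θ₃)].
Numerator sine = -0.33216; denominator sine = +0.63742.
Result = 0.0954·4.71·(-0.33216) / (0.2837·(+0.63742)) = -0.82534 rad/s; magnitude 0.82534 rad/s.

0.825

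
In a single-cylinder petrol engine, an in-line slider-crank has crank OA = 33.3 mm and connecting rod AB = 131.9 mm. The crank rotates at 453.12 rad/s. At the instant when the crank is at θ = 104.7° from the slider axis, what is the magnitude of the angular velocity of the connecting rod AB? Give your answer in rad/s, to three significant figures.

29.9

ω = 453.1 rad/s
The rod makes angle φ with the slider axis where L sinφ = r sinθ; differentiating, L cosφ·φ̇ = r ω cosθ.
L cosφ = √(L² − r² sin²θ) = 0.12791 m.
|ω_rod| = r ω |cosθ| / √(L² − r² sin²θ) = 0.0333·453.1·0.25376/0.12791 = 29.935 rad/s.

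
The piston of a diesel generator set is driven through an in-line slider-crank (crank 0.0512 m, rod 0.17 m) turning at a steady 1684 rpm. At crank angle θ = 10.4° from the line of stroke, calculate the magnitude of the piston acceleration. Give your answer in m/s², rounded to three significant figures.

2020

ω = 2π·1684/60 = 176.3 rad/s
x(θ) = r cosθ + √(L² − r² sin²θ); with ω constant, a = ω²·d²x/dθ².
d²x/dθ² = −r cosθ − r²(cos2θ)/√u − r⁴ sin²2θ/(4u^{3/2}),  u = L² − r² sin²θ = 0.0288146 m².
Substituting r = 0.0512 m, L = 0.17 m, θ = 10.4°: d²x/dθ² = -0.06484 m.
a = ω²·d²x/dθ² = (176.3)²·(-0.06484) = -2016.4 m/s²;  |a| = 2016.4 m/s².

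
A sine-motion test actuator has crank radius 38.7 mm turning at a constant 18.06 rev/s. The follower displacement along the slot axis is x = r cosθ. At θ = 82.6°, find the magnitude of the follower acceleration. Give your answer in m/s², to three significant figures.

64.2

ω = 113.5 rad/s (from 18.06 rev/s).
x = r cosθ ⇒ ẍ = −rω² cosθ (ω constant).
|a| = rω²|cosθ| = 0.0387·(113.5)²·|cos 82.6°| = 64.181 m/s².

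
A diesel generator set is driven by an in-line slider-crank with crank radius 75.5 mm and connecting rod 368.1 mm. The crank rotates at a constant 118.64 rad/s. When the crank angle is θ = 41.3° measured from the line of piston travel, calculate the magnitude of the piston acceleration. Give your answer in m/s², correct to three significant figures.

ω = 118.6 rad/s
x(θ) = r cosθ + √(L² − r² sin²θ); with ω constant, a = ω²·d²x/dθ².
d²x/dθ² = −r cosθ − r²(cos2θ)/√u − r⁴ sin²2θ/(4u^{3/2}),  u = L² − r² sin²θ = 0.133015 m².
Substituting r = 0.0755 m, L = 0.3681 m, θ = 41.3°: d²x/dθ² = -0.058898 m.
a = ω²·d²x/dθ² = (118.6)²·(-0.058898) = -829.02 m/s²;  |a| = 829.02 m/s².

829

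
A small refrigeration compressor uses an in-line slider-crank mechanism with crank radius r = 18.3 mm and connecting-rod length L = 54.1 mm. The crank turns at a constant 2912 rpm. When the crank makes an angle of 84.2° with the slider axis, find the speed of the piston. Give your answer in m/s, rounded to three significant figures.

ω = 2π·2912/60 = 304.9 rad/s
For an in-line slider-crank, x = r cosθ + √(L² − r² sin²θ), so v = −rω sinθ·[1 + r cosθ/√(L² − r² sin²θ)].
With r = 0.0183 m, L = 0.0541 m, θ = 84.2°: √(L² − r² sin²θ) = 0.050944 m.
v = −0.0183·304.9·0.99488·[1 + 0.0183·0.10106/0.050944] = -5.7534 m/s.
|v| = 5.7534 m/s.

5.75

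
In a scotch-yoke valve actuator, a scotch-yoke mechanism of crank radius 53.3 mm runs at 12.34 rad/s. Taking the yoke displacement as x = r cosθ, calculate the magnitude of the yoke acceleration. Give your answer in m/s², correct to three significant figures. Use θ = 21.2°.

7.57

ω = 12.34 rad/s
x = r cosθ ⇒ ẍ = −rω² cosθ (ω constant).
|a| = rω²|cosθ| = 0.0533·(12.34)²·|cos 21.2°| = 7.567 m/s².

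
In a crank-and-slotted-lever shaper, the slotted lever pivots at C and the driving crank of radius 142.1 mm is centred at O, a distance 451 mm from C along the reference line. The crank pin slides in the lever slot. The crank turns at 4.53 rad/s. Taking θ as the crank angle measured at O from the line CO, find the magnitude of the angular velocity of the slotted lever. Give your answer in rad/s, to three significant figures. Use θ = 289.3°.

0.705

ω = 4.53 rad/s
Crank pin A relative to C: A = (d + r cosθ, r sinθ); lever angle φ = atan2(r sinθ, d + r cosθ).
Differentiating tanφ: φ̇ = rω(d cosθ + r)/(d² + r² + 2dr cosθ).
d² + r² + 2dr cosθ = |CA|² = 0.265957 m²;  d cosθ + r = +0.29116 m.
|ω_lever| = |0.1421·4.53·+0.29116| / 0.265957 = 0.70472 rad/s.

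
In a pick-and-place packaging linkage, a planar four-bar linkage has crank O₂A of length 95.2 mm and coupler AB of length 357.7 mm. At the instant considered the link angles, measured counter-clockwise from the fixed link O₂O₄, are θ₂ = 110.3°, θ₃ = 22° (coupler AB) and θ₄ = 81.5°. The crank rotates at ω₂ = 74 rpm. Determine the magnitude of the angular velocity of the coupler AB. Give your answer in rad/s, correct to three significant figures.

1.15

ω₂ = 7.749 rad/s (from 74 rpm).
Differentiating the loop-closure r₂e^{iθ₂}+r₃e^{iθ₃}=r₁+r₄e^{iθ₄} gives r₂ω₂e^{iθ₂}+r₃ω₃e^{iθ₃}=r₄ω₄e^{iθ₄}.
Eliminating the other unknown: ω₃ = r₂ω₂ sin(θ₄−θ₂) / [r₃ sin(θ₃−θ₄)].
Numerator sine = -0.48175; denominator sine = -0.86163.
Result = 0.0952·7.749·(-0.48175) / (0.3577·(-0.86163)) = +1.1531 rad/s; magnitude 1.1531 rad/s.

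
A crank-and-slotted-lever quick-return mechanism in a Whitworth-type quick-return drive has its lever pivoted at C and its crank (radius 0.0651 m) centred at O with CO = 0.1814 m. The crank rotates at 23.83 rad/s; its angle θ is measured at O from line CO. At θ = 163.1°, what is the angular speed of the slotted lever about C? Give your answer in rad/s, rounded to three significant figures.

11.6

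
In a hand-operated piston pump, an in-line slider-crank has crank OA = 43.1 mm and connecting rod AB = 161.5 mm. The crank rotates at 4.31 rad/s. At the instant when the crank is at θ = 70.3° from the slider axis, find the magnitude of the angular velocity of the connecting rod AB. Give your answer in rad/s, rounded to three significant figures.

ω = 4.31 rad/s
The rod makes angle φ with the slider axis where L sinφ = r sinθ; differentiating, L cosφ·φ̇ = r ω cosθ.
L cosφ = √(L² − r² sin²θ) = 0.15632 m.
|ω_rod| = r ω |cosθ| / √(L² − r² sin²θ) = 0.0431·4.31·0.33710/0.15632 = 0.40058 rad/s.

0.401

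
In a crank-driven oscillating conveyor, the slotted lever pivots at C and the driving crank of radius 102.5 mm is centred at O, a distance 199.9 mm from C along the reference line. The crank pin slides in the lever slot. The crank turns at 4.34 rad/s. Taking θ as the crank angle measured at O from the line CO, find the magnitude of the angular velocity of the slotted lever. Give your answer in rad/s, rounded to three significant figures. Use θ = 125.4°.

0.221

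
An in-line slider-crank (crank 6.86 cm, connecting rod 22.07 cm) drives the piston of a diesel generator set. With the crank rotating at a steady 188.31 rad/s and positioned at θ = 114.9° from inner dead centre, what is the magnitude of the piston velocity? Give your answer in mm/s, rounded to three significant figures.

ω = 188.3 rad/s
For an in-line slider-crank, x = r cosθ + √(L² − r² sin²θ), so v = −rω sinθ·[1 + r cosθ/√(L² − r² sin²θ)].
With r = 0.0686 m, L = 0.2207 m, θ = 114.9°: √(L² − r² sin²θ) = 0.21175 m.
v = −0.0686·188.3·0.90704·[1 + 0.0686·-0.42104/0.21175] = -10.119 m/s.
|v| = 10.119 m/s = 10119 mm/s.

10100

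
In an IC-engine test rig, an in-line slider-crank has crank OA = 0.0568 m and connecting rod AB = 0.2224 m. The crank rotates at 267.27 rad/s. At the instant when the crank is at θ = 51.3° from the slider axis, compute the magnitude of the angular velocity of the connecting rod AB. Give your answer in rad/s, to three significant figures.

43.6

ω = 267.3 rad/s
The rod makes angle φ with the slider axis where L sinφ = r sinθ; differentiating, L cosφ·φ̇ = r ω cosθ.
L cosφ = √(L² − r² sin²θ) = 0.21794 m.
|ω_rod| = r ω |cosθ| / √(L² − r² sin²θ) = 0.0568·267.3·0.62524/0.21794 = 43.553 rad/s.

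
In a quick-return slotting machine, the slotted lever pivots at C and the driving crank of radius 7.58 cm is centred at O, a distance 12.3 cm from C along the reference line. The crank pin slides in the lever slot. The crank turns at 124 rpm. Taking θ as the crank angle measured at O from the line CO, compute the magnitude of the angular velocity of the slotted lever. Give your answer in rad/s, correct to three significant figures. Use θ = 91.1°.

3.52

ω = 12.99 rad/s (from 124 rpm).
Crank pin A relative to C: A = (d + r cosθ, r sinθ); lever angle φ = atan2(r sinθ, d + r cosθ).
Differentiating tanφ: φ̇ = rω(d cosθ + r)/(d² + r² + 2dr cosθ).
d² + r² + 2dr cosθ = |CA|² = 0.0205167 m²;  d cosθ + r = +0.073439 m.
|ω_lever| = |0.0758·12.99·+0.073439| / 0.0205167 = 3.5232 rad/s.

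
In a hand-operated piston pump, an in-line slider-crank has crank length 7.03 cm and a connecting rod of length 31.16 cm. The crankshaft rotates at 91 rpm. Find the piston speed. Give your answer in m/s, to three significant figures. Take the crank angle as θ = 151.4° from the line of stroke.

0.257

ω = 2π·91/60 = 9.529 rad/s
For an in-line slider-crank, x = r cosθ + √(L² − r² sin²θ), so v = −rω sinθ·[1 + r cosθ/√(L² − r² sin²θ)].
With r = 0.0703 m, L = 0.3116 m, θ = 151.4°: √(L² − r² sin²θ) = 0.30978 m.
v = −0.0703·9.529·0.47869·[1 + 0.0703·-0.87798/0.30978] = -0.25679 m/s.
|v| = 0.25679 m/s.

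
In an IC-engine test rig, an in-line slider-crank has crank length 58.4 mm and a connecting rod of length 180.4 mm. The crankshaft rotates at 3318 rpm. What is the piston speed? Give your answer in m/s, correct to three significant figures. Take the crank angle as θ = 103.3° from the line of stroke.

18.2

ω = 2π·3318/60 = 347.5 rad/s
For an in-line slider-crank, x = r cosθ + √(L² − r² sin²θ), so v = −rω sinθ·[1 + r cosθ/√(L² − r² sin²θ)].
With r = 0.0584 m, L = 0.1804 m, θ = 103.3°: √(L² − r² sin²θ) = 0.17121 m.
v = −0.0584·347.5·0.97318·[1 + 0.0584·-0.23005/0.17121] = -18.198 m/s.
|v| = 18.198 m/s.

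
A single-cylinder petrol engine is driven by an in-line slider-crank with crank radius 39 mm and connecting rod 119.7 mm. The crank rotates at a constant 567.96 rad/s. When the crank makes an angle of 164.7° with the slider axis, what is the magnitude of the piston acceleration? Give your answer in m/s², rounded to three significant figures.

8560

ω = 568 rad/s
x(θ) = r cosθ + √(L² − r² sin²θ); with ω constant, a = ω²·d²x/dθ².
d²x/dθ² = −r cosθ − r²(cos2θ)/√u − r⁴ sin²2θ/(4u^{3/2}),  u = L² − r² sin²θ = 0.0142222 m².
Substituting r = 0.039 m, L = 0.1197 m, θ = 164.7°: d²x/dθ² = +0.026551 m.
a = ω²·d²x/dθ² = (568)²·(+0.026551) = +8564.9 m/s²;  |a| = 8564.9 m/s².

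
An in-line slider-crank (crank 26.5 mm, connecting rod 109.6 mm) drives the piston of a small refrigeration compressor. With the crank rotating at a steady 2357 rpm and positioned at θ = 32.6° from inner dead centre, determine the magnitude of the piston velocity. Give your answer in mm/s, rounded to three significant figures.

4250

ω = 2π·2357/60 = 246.8 rad/s
For an in-line slider-crank, x = r cosθ + √(L² − r² sin²θ), so v = −rω sinθ·[1 + r cosθ/√(L² − r² sin²θ)].
With r = 0.0265 m, L = 0.1096 m, θ = 32.6°: √(L² − r² sin²θ) = 0.10867 m.
v = −0.0265·246.8·0.53877·[1 + 0.0265·0.84245/0.10867] = -4.248 m/s.
|v| = 4.248 m/s = 4248 mm/s.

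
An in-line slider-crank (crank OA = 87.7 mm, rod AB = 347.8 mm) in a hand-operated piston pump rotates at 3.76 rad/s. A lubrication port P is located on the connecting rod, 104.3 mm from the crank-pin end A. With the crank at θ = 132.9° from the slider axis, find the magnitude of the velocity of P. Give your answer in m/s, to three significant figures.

ω = 3.76 rad/s.  Crank-pin speed |V_A| = rω = 0.32975 m/s, perpendicular to OA.
Rod angle: sinφ = −(r/L) sinθ ⇒ φ = -10.645°; ω_rod = −rω cosθ/√(L²−r²sin²θ) = +0.6567 rad/s.
V_P = V_A + ω_rod × AP, with AP = 0.1043 m along the rod.
Components: V_Px = −rω sinθ − a·ω_rod·sinφ = -0.22891 m/s;  V_Py = rω cosθ + a·ω_rod·cosφ = -0.15715 m/s.
|V_P| = √(V_Px² + V_Py²) = 0.27766 m/s.

0.278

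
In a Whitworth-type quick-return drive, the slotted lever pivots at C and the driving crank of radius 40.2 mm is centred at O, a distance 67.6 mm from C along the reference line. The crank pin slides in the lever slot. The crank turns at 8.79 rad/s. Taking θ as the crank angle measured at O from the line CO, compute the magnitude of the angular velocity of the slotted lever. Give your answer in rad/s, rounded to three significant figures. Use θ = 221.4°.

ω = 8.79 rad/s
Crank pin A relative to C: A = (d + r cosθ, r sinθ); lever angle φ = atan2(r sinθ, d + r cosθ).
Differentiating tanφ: φ̇ = rω(d cosθ + r)/(d² + r² + 2dr cosθ).
d² + r² + 2dr cosθ = |CA|² = 0.00210892 m²;  d cosθ + r = -0.010508 m.
|ω_lever| = |0.0402·8.79·-0.010508| / 0.00210892 = 1.7606 rad/s.

1.76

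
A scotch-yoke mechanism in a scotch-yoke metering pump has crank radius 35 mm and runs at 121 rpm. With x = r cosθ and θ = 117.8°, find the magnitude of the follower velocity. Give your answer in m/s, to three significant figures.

ω = 12.67 rad/s (from 121 rpm).
x = r cosθ ⇒ ẋ = −rω sinθ.
|v| = rω|sinθ| = 0.035·12.67·|sin 117.8°| = 0.3923 m/s.

0.392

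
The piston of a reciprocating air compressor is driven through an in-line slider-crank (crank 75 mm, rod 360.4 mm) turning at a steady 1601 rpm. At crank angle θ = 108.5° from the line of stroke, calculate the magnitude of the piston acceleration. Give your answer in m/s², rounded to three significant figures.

ω = 2π·1601/60 = 167.7 rad/s
x(θ) = r cosθ + √(L² − r² sin²θ); with ω constant, a = ω²·d²x/dθ².
d²x/dθ² = −r cosθ − r²(cos2θ)/√u − r⁴ sin²2θ/(4u^{3/2}),  u = L² − r² sin²θ = 0.124829 m².
Substituting r = 0.075 m, L = 0.3604 m, θ = 108.5°: d²x/dθ² = +0.036448 m.
a = ω²·d²x/dθ² = (167.7)²·(+0.036448) = +1024.5 m/s²;  |a| = 1024.5 m/s².

1020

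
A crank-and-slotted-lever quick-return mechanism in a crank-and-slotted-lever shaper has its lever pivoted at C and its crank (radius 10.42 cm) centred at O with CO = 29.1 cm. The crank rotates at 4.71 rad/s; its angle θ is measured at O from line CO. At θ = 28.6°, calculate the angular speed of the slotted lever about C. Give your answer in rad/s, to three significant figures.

ω = 4.71 rad/s
Crank pin A relative to C: A = (d + r cosθ, r sinθ); lever angle φ = atan2(r sinθ, d + r cosθ).
Differentiating tanφ: φ̇ = rω(d cosθ + r)/(d² + r² + 2dr cosθ).
d² + r² + 2dr cosθ = |CA|² = 0.148783 m²;  d cosθ + r = +0.35969 m.
|ω_lever| = |0.1042·4.71·+0.35969| / 0.148783 = 1.1865 rad/s.

1.19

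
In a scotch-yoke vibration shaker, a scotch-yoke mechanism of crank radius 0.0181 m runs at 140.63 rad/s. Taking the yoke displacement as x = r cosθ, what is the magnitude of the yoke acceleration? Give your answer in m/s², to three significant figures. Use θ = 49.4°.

ω = 140.6 rad/s
x = r cosθ ⇒ ẍ = −rω² cosθ (ω constant).
|a| = rω²|cosθ| = 0.0181·(140.6)²·|cos 49.4°| = 232.95 m/s².

233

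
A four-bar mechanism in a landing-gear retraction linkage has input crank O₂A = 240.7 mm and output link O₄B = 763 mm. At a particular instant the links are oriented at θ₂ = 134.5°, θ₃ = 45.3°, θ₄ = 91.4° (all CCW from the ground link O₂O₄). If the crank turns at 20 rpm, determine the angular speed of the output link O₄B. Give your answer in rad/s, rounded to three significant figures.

0.917

ω₂ = 2.094 rad/s (from 20 rpm).
Differentiating the loop-closure r₂e^{iθ₂}+r₃e^{iθ₃}=r₁+r₄e^{iθ₄} gives r₂ω₂e^{iθ₂}+r₃ω₃e^{iθ₃}=r₄ω₄e^{iθ₄}.
Eliminating the other unknown: ω₄ = r₂ω₂ sin(θ₂−θ₃) / [r₄ sin(θ₄−θ₃)].
Numerator sine = +0.99990; denominator sine = +0.72055.
Result = 0.2407·2.094·(+0.99990) / (0.763·(+0.72055)) = +0.91686 rad/s; magnitude 0.91686 rad/s.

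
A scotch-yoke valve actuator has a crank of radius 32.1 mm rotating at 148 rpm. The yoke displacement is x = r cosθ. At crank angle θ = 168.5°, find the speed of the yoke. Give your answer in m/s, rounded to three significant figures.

ω = 15.5 rad/s (from 148 rpm).
x = r cosθ ⇒ ẋ = −rω sinθ.
|v| = rω|sinθ| = 0.0321·15.5·|sin 168.5°| = 0.099186 m/s.

0.0992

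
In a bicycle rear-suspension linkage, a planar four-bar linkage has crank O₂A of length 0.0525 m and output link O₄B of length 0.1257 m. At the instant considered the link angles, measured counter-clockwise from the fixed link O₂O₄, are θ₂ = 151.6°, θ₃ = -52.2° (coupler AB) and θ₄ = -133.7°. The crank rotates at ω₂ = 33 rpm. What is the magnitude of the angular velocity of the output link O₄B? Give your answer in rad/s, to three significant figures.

0.589

ω₂ = 3.456 rad/s (from 33 rpm).
Differentiating the loop-closure r₂e^{iθ₂}+r₃e^{iθ₃}=r₁+r₄e^{iθ₄} gives r₂ω₂e^{iθ₂}+r₃ω₃e^{iθ₃}=r₄ω₄e^{iθ₄}.
Eliminating the other unknown: ω₄ = r₂ω₂ sin(θ₂−θ₃) / [r₄ sin(θ₄−θ₃)].
Numerator sine = -0.40355; denominator sine = -0.98902.
Result = 0.0525·3.456·(-0.40355) / (0.1257·(-0.98902)) = +0.58892 rad/s; magnitude 0.58892 rad/s.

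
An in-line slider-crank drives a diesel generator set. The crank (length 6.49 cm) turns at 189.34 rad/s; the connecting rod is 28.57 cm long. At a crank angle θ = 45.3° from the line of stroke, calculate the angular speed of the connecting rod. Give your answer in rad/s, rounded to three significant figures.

30.7

ω = 189.3 rad/s
The rod makes angle φ with the slider axis where L sinφ = r sinθ; differentiating, L cosφ·φ̇ = r ω cosθ.
L cosφ = √(L² − r² sin²θ) = 0.28195 m.
|ω_rod| = r ω |cosθ| / √(L² − r² sin²θ) = 0.0649·189.3·0.70339/0.28195 = 30.656 rad/s.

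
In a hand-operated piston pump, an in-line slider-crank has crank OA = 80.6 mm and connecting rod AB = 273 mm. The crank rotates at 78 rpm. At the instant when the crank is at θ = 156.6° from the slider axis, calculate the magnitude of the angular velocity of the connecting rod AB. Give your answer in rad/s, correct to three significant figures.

2.23

ω = 8.168 rad/s (converted from 78 rpm).
The rod makes angle φ with the slider axis where L sinφ = r sinθ; differentiating, L cosφ·φ̇ = r ω cosθ.
L cosφ = √(L² − r² sin²θ) = 0.27112 m.
|ω_rod| = r ω |cosθ| / √(L² − r² sin²θ) = 0.0806·8.168·0.91775/0.27112 = 2.2286 rad/s.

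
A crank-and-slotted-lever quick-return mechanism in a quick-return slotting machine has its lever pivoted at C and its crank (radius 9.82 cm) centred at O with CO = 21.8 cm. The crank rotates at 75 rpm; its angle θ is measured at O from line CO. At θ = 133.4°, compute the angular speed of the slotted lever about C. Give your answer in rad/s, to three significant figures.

1.43

ω = 7.854 rad/s (from 75 rpm).
Crank pin A relative to C: A = (d + r cosθ, r sinθ); lever angle φ = atan2(r sinθ, d + r cosθ).
Differentiating tanφ: φ̇ = rω(d cosθ + r)/(d² + r² + 2dr cosθ).
d² + r² + 2dr cosθ = |CA|² = 0.0277495 m²;  d cosθ + r = -0.051585 m.
|ω_lever| = |0.0982·7.854·-0.051585| / 0.0277495 = 1.4337 rad/s.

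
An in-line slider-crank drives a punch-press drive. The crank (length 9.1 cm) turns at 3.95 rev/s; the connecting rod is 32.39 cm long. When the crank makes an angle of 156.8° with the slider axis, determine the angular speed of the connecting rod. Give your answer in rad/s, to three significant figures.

6.45

ω = 24.82 rad/s (converted from 3.95 rev/s).
The rod makes angle φ with the slider axis where L sinφ = r sinθ; differentiating, L cosφ·φ̇ = r ω cosθ.
L cosφ = √(L² − r² sin²θ) = 0.32191 m.
|ω_rod| = r ω |cosθ| / √(L² − r² sin²θ) = 0.091·24.82·0.91914/0.32191 = 6.4486 rad/s.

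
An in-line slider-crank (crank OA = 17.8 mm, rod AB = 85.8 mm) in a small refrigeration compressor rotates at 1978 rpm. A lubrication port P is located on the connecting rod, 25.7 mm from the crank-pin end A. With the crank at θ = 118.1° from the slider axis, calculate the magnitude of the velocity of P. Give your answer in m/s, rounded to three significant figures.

ω = 207.1 rad/s.  Crank-pin speed |V_A| = rω = 3.687 m/s, perpendicular to OA.
Rod angle: sinφ = −(r/L) sinθ ⇒ φ = -10.545°; ω_rod = −rω cosθ/√(L²−r²sin²θ) = +20.588 rad/s.
V_P = V_A + ω_rod × AP, with AP = 0.0257 m along the rod.
Components: V_Px = −rω sinθ − a·ω_rod·sinφ = -3.1556 m/s;  V_Py = rω cosθ + a·ω_rod·cosφ = -1.2164 m/s.
|V_P| = √(V_Px² + V_Py²) = 3.3819 m/s.

3.38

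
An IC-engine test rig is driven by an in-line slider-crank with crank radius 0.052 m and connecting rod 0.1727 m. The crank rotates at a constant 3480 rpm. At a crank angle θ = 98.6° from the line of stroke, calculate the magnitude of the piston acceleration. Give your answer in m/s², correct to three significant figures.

3110

ω = 2π·3480/60 = 364.4 rad/s
x(θ) = r cosθ + √(L² − r² sin²θ); with ω constant, a = ω²·d²x/dθ².
d²x/dθ² = −r cosθ − r²(cos2θ)/√u − r⁴ sin²2θ/(4u^{3/2}),  u = L² − r² sin²θ = 0.0271818 m².
Substituting r = 0.052 m, L = 0.1727 m, θ = 98.6°: d²x/dθ² = +0.023408 m.
a = ω²·d²x/dθ² = (364.4)²·(+0.023408) = +3108.7 m/s²;  |a| = 3108.7 m/s².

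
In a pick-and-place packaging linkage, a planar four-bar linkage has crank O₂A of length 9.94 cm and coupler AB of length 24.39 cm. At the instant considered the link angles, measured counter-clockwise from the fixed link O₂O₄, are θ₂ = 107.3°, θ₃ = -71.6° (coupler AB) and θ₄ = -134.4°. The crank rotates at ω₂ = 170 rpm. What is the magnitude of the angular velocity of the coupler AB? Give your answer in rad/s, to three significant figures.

7.18

ω₂ = 17.8 rad/s (from 170 rpm).
Differentiating the loop-closure r₂e^{iθ₂}+r₃e^{iθ₃}=r₁+r₄e^{iθ₄} gives r₂ω₂e^{iθ₂}+r₃ω₃e^{iθ₃}=r₄ω₄e^{iθ₄}.
Eliminating the other unknown: ω₃ = r₂ω₂ sin(θ₄−θ₂) / [r₃ sin(θ₃−θ₄)].
Numerator sine = +0.88048; denominator sine = +0.88942.
Result = 0.0994·17.8·(+0.88048) / (0.2439·(+0.88942)) = +7.1823 rad/s; magnitude 7.1823 rad/s.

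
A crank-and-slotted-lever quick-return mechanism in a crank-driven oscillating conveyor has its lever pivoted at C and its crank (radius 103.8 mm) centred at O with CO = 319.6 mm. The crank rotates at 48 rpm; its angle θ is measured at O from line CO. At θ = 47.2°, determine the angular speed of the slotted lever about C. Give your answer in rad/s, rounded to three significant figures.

1.06

ω = 5.027 rad/s (from 48 rpm).
Crank pin A relative to C: A = (d + r cosθ, r sinθ); lever angle φ = atan2(r sinθ, d + r cosθ).
Differentiating tanφ: φ̇ = rω(d cosθ + r)/(d² + r² + 2dr cosθ).
d² + r² + 2dr cosθ = |CA|² = 0.157999 m²;  d cosθ + r = +0.32095 m.
|ω_lever| = |0.1038·5.027·+0.32095| / 0.157999 = 1.0599 rad/s.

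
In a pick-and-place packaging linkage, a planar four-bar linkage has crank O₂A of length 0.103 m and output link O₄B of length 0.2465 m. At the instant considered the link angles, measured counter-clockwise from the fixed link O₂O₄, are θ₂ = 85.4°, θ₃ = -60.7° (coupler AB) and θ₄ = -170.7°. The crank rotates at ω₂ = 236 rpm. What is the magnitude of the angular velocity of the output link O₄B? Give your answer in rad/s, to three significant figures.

ω₂ = 24.71 rad/s (from 236 rpm).
Differentiating the loop-closure r₂e^{iθ₂}+r₃e^{iθ₃}=r₁+r₄e^{iθ₄} gives r₂ω₂e^{iθ₂}+r₃ω₃e^{iθ₃}=r₄ω₄e^{iθ₄}.
Eliminating the other unknown: ω₄ = r₂ω₂ sin(θ₂−θ₃) / [r₄ sin(θ₄−θ₃)].
Numerator sine = +0.55775; denominator sine = -0.93969.
Result = 0.103·24.71·(+0.55775) / (0.2465·(-0.93969)) = -6.1293 rad/s; magnitude 6.1293 rad/s.

6.13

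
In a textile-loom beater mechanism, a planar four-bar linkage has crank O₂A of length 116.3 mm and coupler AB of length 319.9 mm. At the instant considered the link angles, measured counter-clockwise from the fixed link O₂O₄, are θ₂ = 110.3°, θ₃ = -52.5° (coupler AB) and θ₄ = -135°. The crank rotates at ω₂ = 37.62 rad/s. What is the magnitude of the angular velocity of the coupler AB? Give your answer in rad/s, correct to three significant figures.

12.5

ω₂ = 37.62 rad/s
Differentiating the loop-closure r₂e^{iθ₂}+r₃e^{iθ₃}=r₁+r₄e^{iθ₄} gives r₂ω₂e^{iθ₂}+r₃ω₃e^{iθ₃}=r₄ω₄e^{iθ₄}.
Eliminating the other unknown: ω₃ = r₂ω₂ sin(θ₄−θ₂) / [r₃ sin(θ₃−θ₄)].
Numerator sine = +0.90851; denominator sine = +0.99144.
Result = 0.1163·37.62·(+0.90851) / (0.3199·(+0.99144)) = +12.533 rad/s; magnitude 12.533 rad/s.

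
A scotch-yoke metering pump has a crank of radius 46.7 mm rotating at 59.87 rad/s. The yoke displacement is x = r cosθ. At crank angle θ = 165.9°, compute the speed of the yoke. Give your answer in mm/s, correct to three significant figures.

ω = 59.87 rad/s
x = r cosθ ⇒ ẋ = −rω sinθ.
|v| = rω|sinθ| = 0.0467·59.87·|sin 165.9°| = 0.68113 m/s = 681.13 mm/s.

681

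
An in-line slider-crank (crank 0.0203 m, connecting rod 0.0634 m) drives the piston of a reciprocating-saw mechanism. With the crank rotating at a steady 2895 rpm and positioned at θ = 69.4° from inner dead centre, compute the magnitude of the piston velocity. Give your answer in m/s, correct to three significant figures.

ω = 2π·2895/60 = 303.2 rad/s
For an in-line slider-crank, x = r cosθ + √(L² − r² sin²θ), so v = −rω sinθ·[1 + r cosθ/√(L² − r² sin²θ)].
With r = 0.0203 m, L = 0.0634 m, θ = 69.4°: √(L² − r² sin²θ) = 0.060485 m.
v = −0.0203·303.2·0.93606·[1 + 0.0203·0.35184/0.060485] = -6.441 m/s.
|v| = 6.441 m/s.

6.44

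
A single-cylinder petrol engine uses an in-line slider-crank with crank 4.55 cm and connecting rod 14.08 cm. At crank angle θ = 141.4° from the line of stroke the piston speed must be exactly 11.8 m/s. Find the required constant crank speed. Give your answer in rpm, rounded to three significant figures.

For an in-line slider-crank, |v_piston| = rω|sinθ|·[1 + r cosθ/√(L² − r² sin²θ)].
With r = 0.0455 m, L = 0.1408 m, θ = 141.4°: the bracketed kinematic factor |dx/dθ| = 0.021067 m.
ω = v/|dx/dθ| = 11.8/0.021067 = 560.11 rad/s.
N = 60ω/(2π) = 5348.7 rpm.

5350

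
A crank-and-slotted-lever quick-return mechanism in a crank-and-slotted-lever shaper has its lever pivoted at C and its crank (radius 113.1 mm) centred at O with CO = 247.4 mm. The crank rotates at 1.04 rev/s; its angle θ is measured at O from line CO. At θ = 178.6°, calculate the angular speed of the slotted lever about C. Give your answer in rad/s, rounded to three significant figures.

5.49

ω = 6.535 rad/s (from 1.04 rev/s).
Crank pin A relative to C: A = (d + r cosθ, r sinθ); lever angle φ = atan2(r sinθ, d + r cosθ).
Differentiating tanφ: φ̇ = rω(d cosθ + r)/(d² + r² + 2dr cosθ).
d² + r² + 2dr cosθ = |CA|² = 0.0180532 m²;  d cosθ + r = -0.13423 m.
|ω_lever| = |0.1131·6.535·-0.13423| / 0.0180532 = 5.4949 rad/s.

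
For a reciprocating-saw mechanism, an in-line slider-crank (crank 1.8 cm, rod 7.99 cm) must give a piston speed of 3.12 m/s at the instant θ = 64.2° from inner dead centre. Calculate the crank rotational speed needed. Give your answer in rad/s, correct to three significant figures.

175

For an in-line slider-crank, |v_piston| = rω|sinθ|·[1 + r cosθ/√(L² − r² sin²θ)].
With r = 0.018 m, L = 0.0799 m, θ = 64.2°: the bracketed kinematic factor |dx/dθ| = 0.017828 m.
ω = v/|dx/dθ| = 3.12/0.017828 = 175 rad/s.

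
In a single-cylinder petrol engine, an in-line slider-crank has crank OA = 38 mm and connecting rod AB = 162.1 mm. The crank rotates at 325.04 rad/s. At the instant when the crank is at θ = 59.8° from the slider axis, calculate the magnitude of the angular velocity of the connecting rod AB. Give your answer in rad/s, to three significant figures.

ω = 325 rad/s
The rod makes angle φ with the slider axis where L sinφ = r sinθ; differentiating, L cosφ·φ̇ = r ω cosθ.
L cosφ = √(L² − r² sin²θ) = 0.15874 m.
|ω_rod| = r ω |cosθ| / √(L² − r² sin²θ) = 0.038·325·0.50302/0.15874 = 39.14 rad/s.

39.1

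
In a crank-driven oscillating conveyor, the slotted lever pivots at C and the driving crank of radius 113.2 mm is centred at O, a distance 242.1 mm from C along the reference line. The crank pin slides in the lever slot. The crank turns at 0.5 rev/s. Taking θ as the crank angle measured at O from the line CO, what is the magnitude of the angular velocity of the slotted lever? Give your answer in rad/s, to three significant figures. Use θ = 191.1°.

ω = 3.142 rad/s (from 0.5 rev/s).
Crank pin A relative to C: A = (d + r cosθ, r sinθ); lever angle φ = atan2(r sinθ, d + r cosθ).
Differentiating tanφ: φ̇ = rω(d cosθ + r)/(d² + r² + 2dr cosθ).
d² + r² + 2dr cosθ = |CA|² = 0.0176406 m²;  d cosθ + r = -0.12437 m.
|ω_lever| = |0.1132·3.142·-0.12437| / 0.0176406 = 2.5073 rad/s.

2.51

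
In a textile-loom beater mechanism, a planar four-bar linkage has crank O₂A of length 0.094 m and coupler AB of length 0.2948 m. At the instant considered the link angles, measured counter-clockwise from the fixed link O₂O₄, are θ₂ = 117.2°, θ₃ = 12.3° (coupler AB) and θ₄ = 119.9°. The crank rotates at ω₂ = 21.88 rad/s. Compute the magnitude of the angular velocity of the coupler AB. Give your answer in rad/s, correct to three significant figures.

ω₂ = 21.88 rad/s
Differentiating the loop-closure r₂e^{iθ₂}+r₃e^{iθ₃}=r₁+r₄e^{iθ₄} gives r₂ω₂e^{iθ₂}+r₃ω₃e^{iθ₃}=r₄ω₄e^{iθ₄}.
Eliminating the other unknown: ω₃ = r₂ω₂ sin(θ₄−θ₂) / [r₃ sin(θ₃−θ₄)].
Numerator sine = +0.04711; denominator sine = -0.95319.
Result = 0.094·21.88·(+0.04711) / (0.2948·(-0.95319)) = -0.34478 rad/s; magnitude 0.34478 rad/s.

0.345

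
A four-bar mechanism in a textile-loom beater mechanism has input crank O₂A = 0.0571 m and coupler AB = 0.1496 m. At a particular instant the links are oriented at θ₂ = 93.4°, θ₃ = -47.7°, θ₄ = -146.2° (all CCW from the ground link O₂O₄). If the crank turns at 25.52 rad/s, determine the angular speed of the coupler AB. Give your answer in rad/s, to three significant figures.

ω₂ = 25.52 rad/s
Differentiating the loop-closure r₂e^{iθ₂}+r₃e^{iθ₃}=r₁+r₄e^{iθ₄} gives r₂ω₂e^{iθ₂}+r₃ω₃e^{iθ₃}=r₄ω₄e^{iθ₄}.
Eliminating the other unknown: ω₃ = r₂ω₂ sin(θ₄−θ₂) / [r₃ sin(θ₃−θ₄)].
Numerator sine = +0.86251; denominator sine = +0.98902.
Result = 0.0571·25.52·(+0.86251) / (0.1496·(+0.98902)) = +8.4947 rad/s; magnitude 8.4947 rad/s.

8.49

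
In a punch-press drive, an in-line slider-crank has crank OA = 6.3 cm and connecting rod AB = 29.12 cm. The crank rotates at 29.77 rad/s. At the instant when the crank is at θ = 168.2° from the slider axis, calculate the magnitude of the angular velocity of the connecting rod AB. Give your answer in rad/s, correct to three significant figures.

6.31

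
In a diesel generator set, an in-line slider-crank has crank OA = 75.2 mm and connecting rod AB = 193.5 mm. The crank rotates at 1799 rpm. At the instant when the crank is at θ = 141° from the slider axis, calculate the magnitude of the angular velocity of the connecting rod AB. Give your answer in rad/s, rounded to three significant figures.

58.7

ω = 188.4 rad/s (converted from 1799 rpm).
The rod makes angle φ with the slider axis where L sinφ = r sinθ; differentiating, L cosφ·φ̇ = r ω cosθ.
L cosφ = √(L² − r² sin²θ) = 0.18762 m.
|ω_rod| = r ω |cosθ| / √(L² − r² sin²θ) = 0.0752·188.4·0.77715/0.18762 = 58.68 rad/s.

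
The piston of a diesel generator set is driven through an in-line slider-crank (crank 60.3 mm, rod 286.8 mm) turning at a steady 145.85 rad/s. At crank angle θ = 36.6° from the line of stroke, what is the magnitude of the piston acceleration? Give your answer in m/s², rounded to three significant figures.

1110

ω = 145.8 rad/s
x(θ) = r cosθ + √(L² − r² sin²θ); with ω constant, a = ω²·d²x/dθ².
d²x/dθ² = −r cosθ − r²(cos2θ)/√u − r⁴ sin²2θ/(4u^{3/2}),  u = L² − r² sin²θ = 0.0809617 m².
Substituting r = 0.0603 m, L = 0.2868 m, θ = 36.6°: d²x/dθ² = -0.052235 m.
a = ω²·d²x/dθ² = (145.8)²·(-0.052235) = -1111.2 m/s²;  |a| = 1111.2 m/s².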